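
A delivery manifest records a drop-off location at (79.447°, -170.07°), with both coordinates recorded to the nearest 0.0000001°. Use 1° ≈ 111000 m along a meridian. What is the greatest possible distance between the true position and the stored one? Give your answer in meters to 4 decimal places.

0.0056 meters

Rounding to 7 decimal places leaves each coordinate within ±5e-08° of the true value.
Latitude error → 5e-08 × 111000 = 0.00555 m along the meridian.
East–west component at 79.447°: 5e-08° × 111000 × cos 79.447° ≈ 5e-08 × 20329.1 ≈ 0.00101645 m.
The two errors are perpendicular, so the maximum displacement is √(0.00555² + 0.00101645²) ≈ 0.00564231 m.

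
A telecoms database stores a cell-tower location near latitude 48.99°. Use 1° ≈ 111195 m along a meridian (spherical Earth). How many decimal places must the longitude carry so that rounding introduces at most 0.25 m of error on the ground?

6

At 48.99° one degree of longitude covers 111195 × cos 48.99° ≈ 111195 × 0.6562 ≈ 72965.1 m.
Rounding to N decimal places gives at most 0.5 × 10⁻ᴺ degrees of error, i.e. 0.5 × 10⁻ᴺ × 72965.1 m.
Setting 36482.6 × 10⁻ᴺ ≤ 0.25 gives 10ᴺ ≥ 1.459e+05, i.e. N ≥ 5.16.
At 5 places the error can reach 0.365 m, but 6 places keeps it to 0.0365 m.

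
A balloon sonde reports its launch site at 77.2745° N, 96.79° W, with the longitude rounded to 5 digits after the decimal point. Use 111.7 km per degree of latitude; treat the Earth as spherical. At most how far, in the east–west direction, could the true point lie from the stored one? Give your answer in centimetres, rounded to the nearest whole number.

12 centimetres

Rounding to 5 decimal places leaves the longitude within ±5e-06° of the true value.
Parallels shrink by cos φ, so at 77.2745° a degree of longitude is 111700 × 0.2203 ≈ 24605.3 m.
Maximum E–W displacement: 5e-06 × 24605.3 = 0.123027 m.
That is 0.123027 m = 12.303 cm.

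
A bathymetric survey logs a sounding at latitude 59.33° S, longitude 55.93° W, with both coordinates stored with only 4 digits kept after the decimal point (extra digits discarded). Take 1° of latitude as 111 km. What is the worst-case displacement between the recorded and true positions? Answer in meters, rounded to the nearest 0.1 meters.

12.5 meters

Truncating at 4 decimal places can drop up to a full unit in the last place, so each coordinate may be off by as much as 0.0001°.
N–S: 0.0001° × 111000 m/° = 11.1 m.
Longitude error → 0.0001 × 111000 × cos 59.33° = 0.0001 × 111000 × 0.5101 ≈ 5.66203 m.
Worst case both components are at the extreme and orthogonal: √(11.1² + 5.66203²) ≈ 12.4607 m.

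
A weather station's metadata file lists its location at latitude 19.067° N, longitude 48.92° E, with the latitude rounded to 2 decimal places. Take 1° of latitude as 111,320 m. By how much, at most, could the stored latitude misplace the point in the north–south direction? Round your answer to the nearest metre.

Rounding to 2 decimal places leaves the latitude within ±0.005° of the true value.
So the N–S error is at most 0.005 × 111320 = 556.6 m.

557 metres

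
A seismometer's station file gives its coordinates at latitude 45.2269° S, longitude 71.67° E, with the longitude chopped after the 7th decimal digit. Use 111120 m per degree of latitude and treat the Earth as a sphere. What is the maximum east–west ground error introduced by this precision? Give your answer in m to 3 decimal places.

0.008 m

Truncating at 7 decimal places can drop up to a full unit in the last place, so the longitude may be off by as much as 1e-07°.
Parallels shrink by cos φ, so at 45.2269° a degree of longitude is 111120 × 0.7043 ≈ 78261.9 m.
So at most 1e-07° × 78261.9 ≈ 0.00782619 m east–west.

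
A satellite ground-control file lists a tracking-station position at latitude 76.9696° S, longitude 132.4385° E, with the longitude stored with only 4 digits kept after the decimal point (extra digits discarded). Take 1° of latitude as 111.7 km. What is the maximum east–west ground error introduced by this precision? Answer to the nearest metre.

Truncating at 4 decimal places can drop up to a full unit in the last place, so the longitude may be off by as much as 0.0001°.
At latitude 76.9696° a degree of longitude spans 111700 m × cos 76.9696° = 111700 × 0.2255 ≈ 25184.8 m.
East–west error: 0.0001° × 25184.8 m/° ≈ 2.51848 m.

3 metres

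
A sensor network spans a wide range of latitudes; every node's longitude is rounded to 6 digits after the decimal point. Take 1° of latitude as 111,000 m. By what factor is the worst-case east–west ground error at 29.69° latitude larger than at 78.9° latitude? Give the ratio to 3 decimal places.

Rounding to 6 decimal places leaves the longitude within ±5e-07° of the true value.
Error at 29.69° = 5e-07° × 111000 × cos 29.69° ≈ 0.0555 × 0.8687 = 0.048214 m.
Error at 78.9° = 5e-07° × 111000 × cos 78.9° ≈ 0.0555 × 0.1925 = 0.010685 m.
Ratio: 0.048214 / 0.010685 = cos 29.69° / cos 78.9° ≈ 4.5123.

4.512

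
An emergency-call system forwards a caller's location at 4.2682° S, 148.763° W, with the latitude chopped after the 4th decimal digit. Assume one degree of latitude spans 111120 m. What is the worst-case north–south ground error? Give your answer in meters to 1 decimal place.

Truncating at 4 decimal places can drop up to a full unit in the last place, so the latitude may be off by as much as 0.0001°.
North–south distance: 0.0001° × 111120 m/° = 11.112 m.

11.1 meters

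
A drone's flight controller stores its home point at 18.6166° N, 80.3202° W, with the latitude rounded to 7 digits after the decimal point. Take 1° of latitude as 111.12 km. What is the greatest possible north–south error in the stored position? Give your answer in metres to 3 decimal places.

0.006 metres

Rounding to 7 decimal places leaves the latitude within ±5e-08° of the true value.
Along the meridian that is 5e-08° × 111120 m/° = 0.005556 m.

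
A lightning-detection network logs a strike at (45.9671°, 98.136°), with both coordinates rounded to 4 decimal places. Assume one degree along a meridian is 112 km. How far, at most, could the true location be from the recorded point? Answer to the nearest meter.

7 meters

Rounding to 4 decimal places leaves each coordinate within ±5e-05° of the true value.
North–south component: 5e-05° × 112000 = 5.6 m.
Longitude error → 5e-05 × 112000 × cos 45.9671° = 5e-05 × 112000 × 0.6951 ≈ 3.8924 m.
The two errors are perpendicular, so the maximum displacement is √(5.6² + 3.8924²) ≈ 6.81988 m.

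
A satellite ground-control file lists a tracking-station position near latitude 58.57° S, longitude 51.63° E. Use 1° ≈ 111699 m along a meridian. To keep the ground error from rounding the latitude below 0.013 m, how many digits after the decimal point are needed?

7

One degree of latitude covers 111699 m.
N decimal places → at most half a unit in the last place, 0.5 × 10⁻ᴺ° = 111699/2 × 10⁻ᴺ m.
Need 0.5 × 111699 × 10⁻ᴺ ≤ 0.013 → 10⁻ᴺ ≤ 2.328e-07, so N ≥ 6.63.
N = 6 would give 0.0558 m (too coarse); N = 7 gives 0.00558 m ≤ 0.013 m.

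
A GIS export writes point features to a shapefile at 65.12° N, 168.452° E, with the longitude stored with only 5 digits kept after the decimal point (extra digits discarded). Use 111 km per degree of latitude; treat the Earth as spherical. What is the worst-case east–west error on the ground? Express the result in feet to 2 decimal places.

1.53 feet

Truncating at 5 decimal places can drop up to a full unit in the last place, so the longitude may be off by as much as 1e-05°.
One degree of longitude at 65.12° is 111000 × cos 65.12° ≈ 111000 × 0.4207 = 46699.8 m.
So at most 1e-05° × 46699.8 ≈ 0.466998 m east–west.
Converting: 0.466998 m × 3.2808 ft/m ≈ 1.5321 ft.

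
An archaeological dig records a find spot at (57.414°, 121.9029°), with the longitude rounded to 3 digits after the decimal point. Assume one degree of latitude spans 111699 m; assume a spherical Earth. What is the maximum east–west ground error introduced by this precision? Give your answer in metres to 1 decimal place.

30.1 metres

Rounding to 3 decimal places leaves the longitude within ±0.0005° of the true value.
One degree of longitude at 57.414° is 111699 × cos 57.414° ≈ 111699 × 0.5386 = 60157.2 m.
Maximum E–W displacement: 0.0005 × 60157.2 = 30.0786 m.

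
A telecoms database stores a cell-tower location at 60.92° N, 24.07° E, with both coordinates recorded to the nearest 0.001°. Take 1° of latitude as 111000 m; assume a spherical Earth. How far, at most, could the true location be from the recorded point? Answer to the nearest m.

Rounding to 3 decimal places leaves each coordinate within ±0.0005° of the true value.
N–S: 0.0005° × 111000 m/° = 55.5 m.
E–W at 60.92°: 0.0005° × 111000 × cos 60.92° = 0.0005 × 111000 × 0.4860 ≈ 26.9747 m.
The two errors are perpendicular, so the maximum displacement is √(55.5² + 26.9747²) ≈ 61.7081 m.

62 m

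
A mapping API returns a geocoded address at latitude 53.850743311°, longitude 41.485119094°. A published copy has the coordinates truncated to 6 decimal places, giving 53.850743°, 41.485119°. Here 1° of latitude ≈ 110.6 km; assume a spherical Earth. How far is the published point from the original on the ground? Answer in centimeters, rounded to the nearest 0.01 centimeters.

Δlat = 53.850743311 − 53.850743 = +0.000000311°; Δlon = 41.485119094 − 41.485119 = +0.000000094°.
N–S: 0.000000311° × 110600 m/° = 0.0343966 m.
East–west at this latitude: 0.000000094° × 110600 × cos 53.8507° ≈ 0.000000094 × 65241.9 = 0.00613274 m.
Combined displacement = (0.0343966² + 0.00613274²)^½ ≈ 0.034939 m.
That is 0.034939 m = 3.4939 cm.

3.49 centimeters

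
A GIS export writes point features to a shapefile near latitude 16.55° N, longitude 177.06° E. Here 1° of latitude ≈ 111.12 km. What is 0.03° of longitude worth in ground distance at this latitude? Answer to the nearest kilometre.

At 16.55° a degree of longitude is 111120 × cos 16.55° ≈ 106516 m, so 0.03° corresponds to 3195.49 m.
That is 3195.49 m = 3.1955 km.

3 kilometres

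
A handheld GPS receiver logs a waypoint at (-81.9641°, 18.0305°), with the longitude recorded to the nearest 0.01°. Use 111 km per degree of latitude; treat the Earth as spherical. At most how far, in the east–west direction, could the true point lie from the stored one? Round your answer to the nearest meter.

78 meters

Rounding to 2 decimal places leaves the longitude within ±0.005° of the true value.
At latitude 81.9641° a degree of longitude spans 111000 m × cos 81.9641° = 111000 × 0.1398 ≈ 15517.1 m.
So at most 0.005° × 15517.1 ≈ 77.5854 m east–west.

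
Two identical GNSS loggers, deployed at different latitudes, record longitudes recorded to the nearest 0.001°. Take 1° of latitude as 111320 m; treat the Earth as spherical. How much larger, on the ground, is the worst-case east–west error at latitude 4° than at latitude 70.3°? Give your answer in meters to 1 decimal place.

Rounding to 3 decimal places leaves the longitude within ±0.0005° of the true value.
At 4°: 0.0005° × 111320 × cos 4° = 0.0005 × 111320 × 0.9976 ≈ 55.524 m.
Error at 70.3° = 0.0005° × 111320 × cos 70.3° ≈ 55.66 × 0.3371 = 18.763 m.
So the lower-latitude error exceeds the higher by 55.524 − 18.763 = 36.762 m.

36.8 meters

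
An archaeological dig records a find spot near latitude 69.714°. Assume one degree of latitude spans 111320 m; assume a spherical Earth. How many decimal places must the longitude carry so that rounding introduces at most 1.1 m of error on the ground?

At 69.714° one degree of longitude covers 111320 × cos 69.714° ≈ 111320 × 0.3467 ≈ 38595.4 m.
With N decimal places the half-ulp bound is 0.5·10⁻ᴺ°, or 0.5·10⁻ᴺ × 38595.4 m on the ground.
Need 0.5 × 38595.4 × 10⁻ᴺ ≤ 1.1 → 10⁻ᴺ ≤ 5.700e-05, so N ≥ 4.24.
At 4 places the error can reach 1.93 m, but 5 places keeps it to 0.193 m.

5 decimal places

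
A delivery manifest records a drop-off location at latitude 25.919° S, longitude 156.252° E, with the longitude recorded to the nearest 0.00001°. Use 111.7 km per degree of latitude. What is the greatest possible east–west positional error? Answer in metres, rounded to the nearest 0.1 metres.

0.5 metres

Rounding to 5 decimal places leaves the longitude within ±5e-06° of the true value.
One degree of longitude at 25.919° is 111700 × cos 25.919° ≈ 111700 × 0.8994 = 100464 m.
East–west error: 5e-06° × 100464 m/° ≈ 0.502322 m.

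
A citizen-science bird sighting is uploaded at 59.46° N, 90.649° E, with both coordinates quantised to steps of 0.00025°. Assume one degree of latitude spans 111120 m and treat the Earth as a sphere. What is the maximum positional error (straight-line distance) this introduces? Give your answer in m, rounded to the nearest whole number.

With a 0.00025° grid the true value lies within half a step, ±0.00025°/2 = ±0.000125°, of the stored one.
Latitude error → 0.000125 × 111120 = 13.89 m along the meridian.
E–W at 59.46°: 0.000125° × 111120 × cos 59.46° = 0.000125 × 111120 × 0.5081 ≈ 7.05806 m.
The two errors are perpendicular, so the maximum displacement is √(13.89² + 7.05806²) ≈ 15.5804 m.

16 m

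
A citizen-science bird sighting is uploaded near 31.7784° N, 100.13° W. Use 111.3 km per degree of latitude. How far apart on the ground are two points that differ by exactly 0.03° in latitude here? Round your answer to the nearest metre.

3339 metres

Along a meridian 0.03° is 0.03 × 111300 = 3339 m.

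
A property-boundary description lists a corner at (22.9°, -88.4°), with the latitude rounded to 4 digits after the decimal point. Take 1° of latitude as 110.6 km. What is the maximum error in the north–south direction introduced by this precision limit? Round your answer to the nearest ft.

18 ft

Rounding to 4 decimal places leaves the latitude within ±5e-05° of the true value.
North–south distance: 5e-05° × 110600 m/° = 5.53 m.
Converting: 5.53 m × 3.2808 ft/m ≈ 18.143 ft.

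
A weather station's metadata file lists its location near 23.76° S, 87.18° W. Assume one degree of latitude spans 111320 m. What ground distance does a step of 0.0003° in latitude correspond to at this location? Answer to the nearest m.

33 m

0.0003° × 111320 m/° = 33.396 m.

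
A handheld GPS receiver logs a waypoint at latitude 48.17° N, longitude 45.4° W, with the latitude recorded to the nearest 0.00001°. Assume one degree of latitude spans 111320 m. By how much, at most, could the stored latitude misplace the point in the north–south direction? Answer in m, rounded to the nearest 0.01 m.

0.56 m

Rounding to 5 decimal places leaves the latitude within ±5e-06° of the true value.
So the N–S error is at most 5e-06 × 111320 = 0.5566 m.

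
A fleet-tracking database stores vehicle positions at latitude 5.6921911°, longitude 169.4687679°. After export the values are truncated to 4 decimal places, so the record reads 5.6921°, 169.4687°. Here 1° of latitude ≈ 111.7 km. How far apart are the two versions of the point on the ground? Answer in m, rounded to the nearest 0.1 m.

12.7 m

The latitude changed by +0.0000911° and the longitude by +0.0000679°.
N–S: 0.0000911° × 111700 m/° = 10.1759 m.
East–west at this latitude: 0.0000679° × 111700 × cos 5.6921° ≈ 0.0000679 × 111149 = 7.54703 m.
Hypotenuse of the two orthogonal shifts: √(10.1759² + 7.54703²) = 12.6691 m.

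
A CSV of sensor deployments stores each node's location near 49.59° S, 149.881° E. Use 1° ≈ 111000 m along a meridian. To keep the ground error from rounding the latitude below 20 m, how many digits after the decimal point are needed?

One degree of latitude covers 111000 m.
N decimal places → at most half a unit in the last place, 0.5 × 10⁻ᴺ° = 111000/2 × 10⁻ᴺ m.
Setting 55500 × 10⁻ᴺ ≤ 20 gives 10ᴺ ≥ 2775, i.e. N ≥ 3.44.
At 3 places the error can reach 55.5 m, but 4 places keeps it to 5.55 m.

4 decimal places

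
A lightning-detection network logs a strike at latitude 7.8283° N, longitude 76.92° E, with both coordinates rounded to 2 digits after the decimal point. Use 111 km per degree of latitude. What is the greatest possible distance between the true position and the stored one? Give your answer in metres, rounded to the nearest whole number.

781 metres

Rounding to 2 decimal places leaves each coordinate within ±0.005° of the true value.
North–south component: 0.005° × 111000 = 555 m.
E–W at 7.8283°: 0.005° × 111000 × cos 7.8283° = 0.005 × 111000 × 0.9907 ≈ 549.828 m.
Worst case both components are at the extreme and orthogonal: √(555² + 549.828²) ≈ 781.24 m.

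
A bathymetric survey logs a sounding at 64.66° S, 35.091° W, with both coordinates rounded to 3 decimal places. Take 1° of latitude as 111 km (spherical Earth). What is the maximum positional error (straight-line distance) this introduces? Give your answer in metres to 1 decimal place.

Rounding to 3 decimal places leaves each coordinate within ±0.0005° of the true value.
North–south component: 0.0005° × 111000 = 55.5 m.
Longitude error → 0.0005 × 111000 × cos 64.66° = 0.0005 × 111000 × 0.4280 ≈ 23.7534 m.
Combining orthogonally: (55.5² + 23.7534²)^½ ≈ 60.3695 m.

60.4 metres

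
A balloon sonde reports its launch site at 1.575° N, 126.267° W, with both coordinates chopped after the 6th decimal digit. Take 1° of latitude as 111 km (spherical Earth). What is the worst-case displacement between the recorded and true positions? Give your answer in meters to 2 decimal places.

Truncating at 6 decimal places can drop up to a full unit in the last place, so each coordinate may be off by as much as 1e-06°.
Latitude error → 1e-06 × 111000 = 0.111 m along the meridian.
East–west component at 1.575°: 1e-06° × 111000 × cos 1.575° ≈ 1e-06 × 110958 ≈ 0.110958 m.
Worst case both components are at the extreme and orthogonal: √(0.111² + 0.110958²) ≈ 0.156948 m.

0.16 meters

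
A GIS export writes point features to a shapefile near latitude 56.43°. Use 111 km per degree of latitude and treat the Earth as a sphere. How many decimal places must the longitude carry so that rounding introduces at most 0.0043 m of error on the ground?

7

At 56.43° one degree of longitude covers 111000 × cos 56.43° ≈ 111000 × 0.5530 ≈ 61378 m.
Rounding to N decimal places gives at most 0.5 × 10⁻ᴺ degrees of error, i.e. 0.5 × 10⁻ᴺ × 61378 m.
Need 0.5 × 61378 × 10⁻ᴺ ≤ 0.0043 → 10⁻ᴺ ≤ 1.401e-07, so N ≥ 6.85.
So 7 decimal places suffice (0.00307 m); 6 would allow up to 0.0307 m.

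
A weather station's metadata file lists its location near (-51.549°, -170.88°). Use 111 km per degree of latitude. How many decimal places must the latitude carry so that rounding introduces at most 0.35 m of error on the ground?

6

One degree of latitude covers 111000 m.
N decimal places → at most half a unit in the last place, 0.5 × 10⁻ᴺ° = 111000/2 × 10⁻ᴺ m.
Need 0.5 × 111000 × 10⁻ᴺ ≤ 0.35 → 10⁻ᴺ ≤ 6.306e-06, so N ≥ 5.20.
At 5 places the error can reach 0.555 m, but 6 places keeps it to 0.0555 m.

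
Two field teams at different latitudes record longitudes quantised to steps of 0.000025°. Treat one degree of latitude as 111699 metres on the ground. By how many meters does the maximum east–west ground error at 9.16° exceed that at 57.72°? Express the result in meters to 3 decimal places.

With a 0.000025° grid the true value lies within half a step, ±0.000025°/2 = ±1.25e-05°, of the stored one.
Error at 9.16° = 1.25e-05° × 111699 × cos 9.16° ≈ 1.3962 × 0.9872 = 1.3784 m.
At 57.72°: 1.25e-05° × 111699 × cos 57.72° = 1.25e-05 × 111699 × 0.5341 ≈ 0.74567 m.
So the lower-latitude error exceeds the higher by 1.3784 − 0.74567 = 0.63276 m.

0.633 meters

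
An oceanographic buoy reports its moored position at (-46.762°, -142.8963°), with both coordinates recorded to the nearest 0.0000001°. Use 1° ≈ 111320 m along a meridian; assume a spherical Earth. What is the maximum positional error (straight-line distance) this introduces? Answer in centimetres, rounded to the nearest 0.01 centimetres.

0.67 centimetres

Rounding to 7 decimal places leaves each coordinate within ±5e-08° of the true value.
North–south component: 5e-08° × 111320 = 0.005566 m.
E–W at 46.762°: 5e-08° × 111320 × cos 46.762° = 5e-08 × 111320 × 0.6850 ≈ 0.00381288 m.
The two errors are perpendicular, so the maximum displacement is √(0.005566² + 0.00381288²) ≈ 0.00674673 m.
That is 0.00674673 m = 0.67467 cm.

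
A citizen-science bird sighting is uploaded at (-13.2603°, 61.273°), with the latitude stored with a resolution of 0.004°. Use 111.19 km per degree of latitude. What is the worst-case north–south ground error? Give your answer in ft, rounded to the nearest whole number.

730 ft

With a 0.004° grid the true value lies within half a step, ±0.004°/2 = ±0.002°, of the stored one.
So the N–S error is at most 0.002 × 111190 = 222.38 m.
Converting: 222.38 m × 3.2808 ft/m ≈ 729.59 ft.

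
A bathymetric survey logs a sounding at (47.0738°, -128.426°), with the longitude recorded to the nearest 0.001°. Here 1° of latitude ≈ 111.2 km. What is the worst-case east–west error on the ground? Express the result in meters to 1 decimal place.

Rounding to 3 decimal places leaves the longitude within ±0.0005° of the true value.
One degree of longitude at 47.0738° is 111200 × cos 47.0738° ≈ 111200 × 0.6811 = 75733.4 m.
So at most 0.0005° × 75733.4 ≈ 37.8667 m east–west.

37.9 meters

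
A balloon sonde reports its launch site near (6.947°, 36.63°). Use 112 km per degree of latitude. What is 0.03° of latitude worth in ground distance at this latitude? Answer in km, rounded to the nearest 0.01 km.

3.36 km

0.03° × 112000 m/° = 3360 m.
That is 3360 m = 3.36 km.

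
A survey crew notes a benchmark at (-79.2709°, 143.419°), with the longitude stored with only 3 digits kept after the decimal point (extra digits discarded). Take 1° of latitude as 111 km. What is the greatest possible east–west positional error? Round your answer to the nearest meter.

Truncating at 3 decimal places can drop up to a full unit in the last place, so the longitude may be off by as much as 0.001°.
At latitude 79.2709° a degree of longitude spans 111000 m × cos 79.2709° = 111000 × 0.1862 ≈ 20664.4 m.
Maximum E–W displacement: 0.001 × 20664.4 = 20.6644 m.

21 meters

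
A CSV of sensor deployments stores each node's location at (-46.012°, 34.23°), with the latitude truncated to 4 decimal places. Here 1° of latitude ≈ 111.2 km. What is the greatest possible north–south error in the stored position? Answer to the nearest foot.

Truncating at 4 decimal places can drop up to a full unit in the last place, so the latitude may be off by as much as 0.0001°.
North–south distance: 0.0001° × 111200 m/° = 11.12 m.
In feet: 11.12 m ÷ 0.3048 ≈ 36.483 ft.

36 feet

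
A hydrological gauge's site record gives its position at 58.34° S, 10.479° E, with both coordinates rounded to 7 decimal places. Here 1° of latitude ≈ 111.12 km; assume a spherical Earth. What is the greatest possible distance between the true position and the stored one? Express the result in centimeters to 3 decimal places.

0.627 centimeters

Rounding to 7 decimal places leaves each coordinate within ±5e-08° of the true value.
N–S: 5e-08° × 111120 m/° = 0.005556 m.
Longitude error → 5e-08 × 111120 × cos 58.34° = 5e-08 × 111120 × 0.5249 ≈ 0.00291622 m.
Worst case both components are at the extreme and orthogonal: √(0.005556² + 0.00291622²) ≈ 0.00627483 m.
That is 0.00627483 m = 0.62748 cm.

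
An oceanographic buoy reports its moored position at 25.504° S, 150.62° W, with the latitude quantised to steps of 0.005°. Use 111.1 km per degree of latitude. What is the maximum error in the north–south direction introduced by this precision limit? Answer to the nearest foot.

With a 0.005° grid the true value lies within half a step, ±0.005°/2 = ±0.0025°, of the stored one.
So the N–S error is at most 0.0025 × 111100 = 277.75 m.
In feet: 277.75 m ÷ 0.3048 ≈ 911.25 ft.

911 feet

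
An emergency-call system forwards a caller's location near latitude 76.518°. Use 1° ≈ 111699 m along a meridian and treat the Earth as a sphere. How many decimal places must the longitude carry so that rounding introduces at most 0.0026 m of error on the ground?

At 76.518° one degree of longitude covers 111699 × cos 76.518° ≈ 111699 × 0.2331 ≈ 26041.5 m.
With N decimal places the half-ulp bound is 0.5·10⁻ᴺ°, or 0.5·10⁻ᴺ × 26041.5 m on the ground.
Need 0.5 × 26041.5 × 10⁻ᴺ ≤ 0.0026 → 10⁻ᴺ ≤ 1.997e-07, so N ≥ 6.70.
At 6 places the error can reach 0.013 m, but 7 places keeps it to 0.0013 m.

7 decimal places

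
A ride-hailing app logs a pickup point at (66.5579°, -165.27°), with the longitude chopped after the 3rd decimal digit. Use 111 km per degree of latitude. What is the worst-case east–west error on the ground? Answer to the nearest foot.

145 feet

Truncating at 3 decimal places can drop up to a full unit in the last place, so the longitude may be off by as much as 0.001°.
One degree of longitude at 66.5579° is 111000 × cos 66.5579° ≈ 111000 × 0.3978 = 44158.3 m.
So at most 0.001° × 44158.3 ≈ 44.1583 m east–west.
Converting: 44.1583 m × 3.2808 ft/m ≈ 144.88 ft.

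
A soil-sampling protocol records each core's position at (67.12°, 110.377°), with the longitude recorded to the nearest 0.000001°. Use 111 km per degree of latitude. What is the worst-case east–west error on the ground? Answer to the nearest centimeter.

Rounding to 6 decimal places leaves the longitude within ±5e-07° of the true value.
One degree of longitude at 67.12° is 111000 × cos 67.12° ≈ 111000 × 0.3888 = 43157.1 m.
East–west error: 5e-07° × 43157.1 m/° ≈ 0.0215785 m.
That is 0.0215785 m = 2.1579 cm.

2 centimeters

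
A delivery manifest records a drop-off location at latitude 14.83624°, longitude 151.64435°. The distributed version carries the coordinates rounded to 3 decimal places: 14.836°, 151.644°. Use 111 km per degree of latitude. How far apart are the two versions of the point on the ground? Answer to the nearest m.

Δlat = 14.83624 − 14.836 = +0.00024°; Δlon = 151.64435 − 151.644 = +0.00035°.
N–S: 0.00024° × 111000 m/° = 26.64 m.
E–W at 14.836°: 0.00035° × 111000 × cos 14.836° = 0.00035 × 111000 × 0.9667 ≈ 37.5548 m.
Combined displacement = (26.64² + 37.5548²)^½ ≈ 46.0441 m.

46 m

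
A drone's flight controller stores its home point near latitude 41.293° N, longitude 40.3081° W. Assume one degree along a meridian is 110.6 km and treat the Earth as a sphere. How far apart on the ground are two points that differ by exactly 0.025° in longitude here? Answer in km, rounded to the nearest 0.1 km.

2.1 km

One degree of longitude here spans 110600 × cos 41.293° = 110600 × 0.7513 ≈ 83098.7 m; 0.025° of that is 2077.47 m.
That is 2077.47 m = 2.0775 km.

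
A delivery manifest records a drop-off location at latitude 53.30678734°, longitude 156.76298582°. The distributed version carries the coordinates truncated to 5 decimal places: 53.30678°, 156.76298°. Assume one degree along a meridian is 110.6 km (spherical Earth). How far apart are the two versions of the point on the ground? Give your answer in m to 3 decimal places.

0.898 m

Δlat = 53.30678734 − 53.30678 = +0.00000734°; Δlon = 156.76298582 − 156.76298 = +0.00000582°.
North–south shift: 0.00000734 × 110600 = 0.811804 m.
East–west at this latitude: 0.00000582° × 110600 × cos 53.3068° ≈ 0.00000582 × 66086.8 = 0.384625 m.
Hypotenuse of the two orthogonal shifts: √(0.811804² + 0.384625²) = 0.898311 m.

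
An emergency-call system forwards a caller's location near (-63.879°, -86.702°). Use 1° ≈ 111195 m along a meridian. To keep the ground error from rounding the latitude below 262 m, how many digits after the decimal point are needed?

3

One degree of latitude covers 111195 m.
N decimal places → at most half a unit in the last place, 0.5 × 10⁻ᴺ° = 111195/2 × 10⁻ᴺ m.
Setting 55597.5 × 10⁻ᴺ ≤ 262 gives 10ᴺ ≥ 212.2, i.e. N ≥ 2.33.
N = 2 would give 556 m (too coarse); N = 3 gives 55.6 m ≤ 262 m.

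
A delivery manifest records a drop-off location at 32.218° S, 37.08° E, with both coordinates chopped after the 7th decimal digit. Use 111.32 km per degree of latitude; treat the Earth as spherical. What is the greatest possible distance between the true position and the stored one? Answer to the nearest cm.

Truncating at 7 decimal places can drop up to a full unit in the last place, so each coordinate may be off by as much as 1e-07°.
N–S: 1e-07° × 111320 m/° = 0.011132 m.
Longitude error → 1e-07 × 111320 × cos 32.218° = 1e-07 × 111320 × 0.8460 ≈ 0.00941796 m.
Combining orthogonally: (0.011132² + 0.00941796²)^½ ≈ 0.0145815 m.
That is 0.0145815 m = 1.4581 cm.

1 cm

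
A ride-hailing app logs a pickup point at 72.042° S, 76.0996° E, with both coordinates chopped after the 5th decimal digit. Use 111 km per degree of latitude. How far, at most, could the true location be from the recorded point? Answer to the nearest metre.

Truncating at 5 decimal places can drop up to a full unit in the last place, so each coordinate may be off by as much as 1e-05°.
Latitude error → 1e-05 × 111000 = 1.11 m along the meridian.
Longitude error → 1e-05 × 111000 × cos 72.042° = 1e-05 × 111000 × 0.3083 ≈ 0.342235 m.
Combining orthogonally: (1.11² + 0.342235²)^½ ≈ 1.16156 m.

1 metres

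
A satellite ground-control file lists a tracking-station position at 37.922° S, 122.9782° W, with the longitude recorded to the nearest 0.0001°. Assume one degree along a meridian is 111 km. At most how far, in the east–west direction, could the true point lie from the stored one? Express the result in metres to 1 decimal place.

Rounding to 4 decimal places leaves the longitude within ±5e-05° of the true value.
Parallels shrink by cos φ, so at 37.922° a degree of longitude is 111000 × 0.7888 ≈ 87562.1 m.
East–west error: 5e-05° × 87562.1 m/° ≈ 4.37811 m.

4.4 metres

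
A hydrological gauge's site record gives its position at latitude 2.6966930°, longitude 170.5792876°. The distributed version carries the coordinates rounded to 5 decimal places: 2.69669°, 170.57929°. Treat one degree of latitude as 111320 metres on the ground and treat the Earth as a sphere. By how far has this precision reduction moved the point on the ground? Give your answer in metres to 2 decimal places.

0.43 metres

The latitude changed by +0.0000030° and the longitude by -0.0000024°.
N–S: 0.0000030° × 111320 m/° = 0.33396 m.
East–west at this latitude: -0.0000024° × 111320 × cos 2.69669° ≈ -0.0000024 × 111197 = -0.266872 m.
Hypotenuse of the two orthogonal shifts: √(0.33396² + 0.266872²) = 0.427493 m.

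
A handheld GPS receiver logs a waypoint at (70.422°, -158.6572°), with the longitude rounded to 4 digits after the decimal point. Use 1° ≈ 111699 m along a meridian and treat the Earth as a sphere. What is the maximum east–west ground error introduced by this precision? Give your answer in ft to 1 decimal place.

Rounding to 4 decimal places leaves the longitude within ±5e-05° of the true value.
At latitude 70.422° a degree of longitude spans 111699 m × cos 70.422° = 111699 × 0.3351 ≈ 37429.2 m.
Maximum E–W displacement: 5e-05 × 37429.2 = 1.87146 m.
In feet: 1.87146 m ÷ 0.3048 ≈ 6.14 ft.

6.1 ft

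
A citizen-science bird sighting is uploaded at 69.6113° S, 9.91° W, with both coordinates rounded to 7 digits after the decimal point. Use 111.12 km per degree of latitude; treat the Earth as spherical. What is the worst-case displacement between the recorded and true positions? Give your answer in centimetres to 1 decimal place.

0.6 centimetres

Rounding to 7 decimal places leaves each coordinate within ±5e-08° of the true value.
Latitude error → 5e-08 × 111120 = 0.005556 m along the meridian.
E–W at 69.6113°: 5e-08° × 111120 × cos 69.6113° = 5e-08 × 111120 × 0.3484 ≈ 0.00193564 m.
The two errors are perpendicular, so the maximum displacement is √(0.005556² + 0.00193564²) ≈ 0.00588352 m.
That is 0.00588352 m = 0.58835 cm.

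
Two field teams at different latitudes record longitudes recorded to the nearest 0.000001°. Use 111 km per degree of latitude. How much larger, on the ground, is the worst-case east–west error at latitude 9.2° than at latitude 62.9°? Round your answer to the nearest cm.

3 cm

Rounding to 6 decimal places leaves the longitude within ±5e-07° of the true value.
At 9.2°: 5e-07° × 111000 × cos 9.2° = 5e-07 × 111000 × 0.9871 ≈ 0.054786 m.
At 62.9°: 5e-07° × 111000 × cos 62.9° = 5e-07 × 111000 × 0.4555 ≈ 0.025283 m.
Difference: 0.054786 − 0.025283 = 0.029503 m.
That is 0.0295033 m = 2.9503 cm.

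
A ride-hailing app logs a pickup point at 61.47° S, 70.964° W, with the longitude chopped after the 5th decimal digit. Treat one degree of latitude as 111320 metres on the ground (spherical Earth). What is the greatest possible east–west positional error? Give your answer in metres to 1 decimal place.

Truncating at 5 decimal places can drop up to a full unit in the last place, so the longitude may be off by as much as 1e-05°.
At latitude 61.47° a degree of longitude spans 111320 m × cos 61.47° = 111320 × 0.4776 ≈ 53168.5 m.
So at most 1e-05° × 53168.5 ≈ 0.531685 m east–west.

0.5 metres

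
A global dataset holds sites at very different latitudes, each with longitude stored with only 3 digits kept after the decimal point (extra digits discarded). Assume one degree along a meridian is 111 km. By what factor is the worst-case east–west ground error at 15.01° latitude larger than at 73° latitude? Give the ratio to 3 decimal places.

3.304

Truncating at 3 decimal places can drop up to a full unit in the last place, so the longitude may be off by as much as 0.001°.
At 15.01°: 0.001° × 111000 × cos 15.01° = 0.001 × 111000 × 0.9659 ≈ 107.21 m.
At 73°: 0.001° × 111000 × cos 73° = 0.001 × 111000 × 0.2924 ≈ 32.453 m.
Ratio: 107.21 / 32.453 = cos 15.01° / cos 73° ≈ 3.3036.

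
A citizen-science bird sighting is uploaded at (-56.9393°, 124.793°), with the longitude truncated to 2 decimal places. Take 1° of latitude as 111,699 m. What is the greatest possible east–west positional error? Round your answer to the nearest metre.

609 metres

Truncating at 2 decimal places can drop up to a full unit in the last place, so the longitude may be off by as much as 0.01°.
At latitude 56.9393° a degree of longitude spans 111699 m × cos 56.9393° = 111699 × 0.5455 ≈ 60934.8 m.
East–west error: 0.01° × 60934.8 m/° ≈ 609.348 m.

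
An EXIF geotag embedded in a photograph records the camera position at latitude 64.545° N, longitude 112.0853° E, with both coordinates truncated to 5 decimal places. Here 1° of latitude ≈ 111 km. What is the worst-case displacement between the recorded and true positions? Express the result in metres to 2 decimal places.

1.21 metres

Truncating at 5 decimal places can drop up to a full unit in the last place, so each coordinate may be off by as much as 1e-05°.
North–south component: 1e-05° × 111000 = 1.11 m.
E–W at 64.545°: 1e-05° × 111000 × cos 64.545° = 1e-05 × 111000 × 0.4298 ≈ 0.47708 m.
Worst case both components are at the extreme and orthogonal: √(1.11² + 0.47708²) ≈ 1.20818 m.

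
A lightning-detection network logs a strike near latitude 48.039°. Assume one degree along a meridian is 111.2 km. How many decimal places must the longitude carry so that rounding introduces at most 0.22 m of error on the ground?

6

At 48.039° one degree of longitude covers 111200 × cos 48.039° ≈ 111200 × 0.6686 ≈ 74351.1 m.
With N decimal places the half-ulp bound is 0.5·10⁻ᴺ°, or 0.5·10⁻ᴺ × 74351.1 m on the ground.
Setting 37175.5 × 10⁻ᴺ ≤ 0.22 gives 10ᴺ ≥ 1.69e+05, i.e. N ≥ 5.23.
At 5 places the error can reach 0.372 m, but 6 places keeps it to 0.0372 m.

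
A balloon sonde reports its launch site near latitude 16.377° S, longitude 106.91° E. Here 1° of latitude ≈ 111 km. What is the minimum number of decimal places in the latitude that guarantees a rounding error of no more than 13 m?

One degree of latitude covers 111000 m.
With N decimal places the half-ulp bound is 0.5·10⁻ᴺ°, or 0.5·10⁻ᴺ × 111000 m on the ground.
Need 0.5 × 111000 × 10⁻ᴺ ≤ 13 → 10⁻ᴺ ≤ 2.342e-04, so N ≥ 3.63.
N = 3 would give 55.5 m (too coarse); N = 4 gives 5.55 m ≤ 13 m.

4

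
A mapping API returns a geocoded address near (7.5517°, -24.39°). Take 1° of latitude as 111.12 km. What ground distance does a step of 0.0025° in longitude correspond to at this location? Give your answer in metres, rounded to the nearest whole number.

275 metres

At 7.5517° a degree of longitude is 111120 × cos 7.5517° ≈ 110156 m, so 0.0025° corresponds to 275.391 m.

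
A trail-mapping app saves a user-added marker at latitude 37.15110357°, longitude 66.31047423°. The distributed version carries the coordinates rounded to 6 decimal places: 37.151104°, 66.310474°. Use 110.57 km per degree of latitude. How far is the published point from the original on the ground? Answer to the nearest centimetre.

Δlat = 37.15110357 − 37.151104 = -0.00000043°; Δlon = 66.31047423 − 66.310474 = +0.00000023°.
North–south shift: -0.00000043 × 110570 = -0.0475451 m.
East–west at this latitude: 0.00000023° × 110570 × cos 37.1511° ≈ 0.00000023 × 88129.3 = 0.0202697 m.
Distance: √(0.0475451² + 0.0202697²) ≈ 0.0516856 m.
That is 0.0516856 m = 5.1686 cm.

5 centimetres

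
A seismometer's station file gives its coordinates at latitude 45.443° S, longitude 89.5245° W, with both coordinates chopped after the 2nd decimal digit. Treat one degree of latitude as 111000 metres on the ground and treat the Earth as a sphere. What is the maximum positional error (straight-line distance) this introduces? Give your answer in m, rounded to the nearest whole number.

1356 m

Truncating at 2 decimal places can drop up to a full unit in the last place, so each coordinate may be off by as much as 0.01°.
North–south component: 0.01° × 111000 = 1110 m.
East–west component at 45.443°: 0.01° × 111000 × cos 45.443° ≈ 0.01 × 77879.7 ≈ 778.797 m.
Combining orthogonally: (1110² + 778.797²)^½ ≈ 1355.96 m.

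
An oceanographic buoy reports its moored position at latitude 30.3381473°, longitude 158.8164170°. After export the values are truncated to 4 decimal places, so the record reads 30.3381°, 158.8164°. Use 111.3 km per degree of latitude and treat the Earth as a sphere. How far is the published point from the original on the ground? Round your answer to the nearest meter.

6 meters

The latitude changed by +0.0000473° and the longitude by +0.0000170°.
N–S: 0.0000473° × 111300 m/° = 5.26449 m.
E–W at 30.3381°: 0.0000170° × 111300 × cos 30.3381° = 0.0000170 × 111300 × 0.8631 ≈ 1.633 m.
Distance: √(5.26449² + 1.633²) ≈ 5.51194 m.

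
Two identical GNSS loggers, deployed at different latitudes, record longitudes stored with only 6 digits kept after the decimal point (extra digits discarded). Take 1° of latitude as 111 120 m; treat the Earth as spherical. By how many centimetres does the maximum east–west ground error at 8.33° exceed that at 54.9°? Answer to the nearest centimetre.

Truncating at 6 decimal places can drop up to a full unit in the last place, so the longitude may be off by as much as 1e-06°.
Error at 8.33° = 1e-06° × 111120 × cos 8.33° ≈ 0.11112 × 0.9895 = 0.10995 m.
At 54.9°: 1e-06° × 111120 × cos 54.9° = 1e-06 × 111120 × 0.5750 ≈ 0.063895 m.
Difference: 0.10995 − 0.063895 = 0.046053 m.
That is 0.0460531 m = 4.6053 cm.

5 centimetres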